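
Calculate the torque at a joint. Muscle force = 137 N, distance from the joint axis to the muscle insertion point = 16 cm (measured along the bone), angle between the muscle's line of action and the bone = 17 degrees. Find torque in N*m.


Torque = F * d * sin(theta)   (moment arm = d*sin(theta))
d = 16 cm = 0.16 m
Torque = 137 * 0.16 * sin(17)
Torque = 6.409 N*m


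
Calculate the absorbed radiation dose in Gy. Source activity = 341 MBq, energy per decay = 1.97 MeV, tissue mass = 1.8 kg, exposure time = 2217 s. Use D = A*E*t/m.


A = 341 MBq = 3.4100e+08 Bq
E = 1.97 MeV = 3.15594e-13 J
D = A*E*t/m = 3.4100e+08*3.15594e-13*2217/1.8
D = 0.1325 Gy


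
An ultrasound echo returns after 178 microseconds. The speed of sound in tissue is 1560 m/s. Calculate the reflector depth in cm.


depth = c * t / 2
t = 178 us = 1.7800e-04 s
depth = 1560 * 1.7800e-04 / 2
depth = 0.13884 m = 13.884 cm


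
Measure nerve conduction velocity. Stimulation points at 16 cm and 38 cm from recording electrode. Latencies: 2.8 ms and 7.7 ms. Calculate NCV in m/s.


Distance = (38 - 16) / 100 = 0.22 m
dt = (7.7 - 2.8) / 1000 = 0.0049 s
NCV = dist / dt = 44.9 m/s


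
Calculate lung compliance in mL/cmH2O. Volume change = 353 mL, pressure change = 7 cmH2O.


C = dV / dP
C = 353 / 7
C = 50.43 mL/cmH2O


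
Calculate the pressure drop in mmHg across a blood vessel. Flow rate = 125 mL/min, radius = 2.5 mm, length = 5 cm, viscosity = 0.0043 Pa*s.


dP = 8*mu*L*Q / (pi*r^4)
Q = 125 mL/min = 2.08333e-06 m^3/s
dP = 29.1996 Pa = 29.1996 / 133.322 mmHg = 0.219 mmHg


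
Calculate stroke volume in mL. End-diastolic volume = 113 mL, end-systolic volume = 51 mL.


SV = EDV - ESV
SV = 113 - 51
SV = 62 mL


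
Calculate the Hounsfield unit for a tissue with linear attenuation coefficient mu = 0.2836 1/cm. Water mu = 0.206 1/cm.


HU = ((mu_tissue - mu_water) / mu_water) * 1000
HU = ((0.2836 - 0.206) / 0.206) * 1000
HU = 376.7


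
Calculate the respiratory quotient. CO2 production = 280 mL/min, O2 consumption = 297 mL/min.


RQ = VCO2 / VO2
RQ = 280 / 297
RQ = 0.9428


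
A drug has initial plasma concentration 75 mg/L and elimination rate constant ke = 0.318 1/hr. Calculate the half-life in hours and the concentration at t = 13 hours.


t_half = ln(2) / ke = 0.693147 / 0.318 = 2.18 hr
C(t) = C0 * exp(-ke*t) = 75 * exp(-0.318*13)
C(13) = 1.201 mg/L


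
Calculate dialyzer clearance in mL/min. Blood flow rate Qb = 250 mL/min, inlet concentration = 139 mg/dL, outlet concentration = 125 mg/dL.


K = Qb * (Cb_in - Cb_out) / Cb_in
K = 250 * (139 - 125) / 139
K = 25.18 mL/min


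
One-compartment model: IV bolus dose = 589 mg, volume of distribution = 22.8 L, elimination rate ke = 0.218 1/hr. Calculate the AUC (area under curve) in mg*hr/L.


C0 = Dose/Vd = 589/22.8 = 25.8333 mg/L
AUC = C0/ke = 25.8333/0.218
AUC = 118.5 mg*hr/L


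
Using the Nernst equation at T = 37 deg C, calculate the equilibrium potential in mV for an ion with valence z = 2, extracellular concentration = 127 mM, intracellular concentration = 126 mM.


E = (RT/(zF)) * ln(C_out/C_in)
T = 37 + 273.15 = 310.15 K
E = (8.314 * 310.15 / (2 * 96485)) * ln(127/126)
E = 0.1056 mV


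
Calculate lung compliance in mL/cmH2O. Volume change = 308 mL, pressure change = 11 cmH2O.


C = dV / dP
C = 308 / 11
C = 28 mL/cmH2O


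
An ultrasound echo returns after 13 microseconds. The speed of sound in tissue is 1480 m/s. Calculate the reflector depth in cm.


depth = c * t / 2
t = 13 us = 1.3000e-05 s
depth = 1480 * 1.3000e-05 / 2
depth = 0.00962 m = 0.962 cm


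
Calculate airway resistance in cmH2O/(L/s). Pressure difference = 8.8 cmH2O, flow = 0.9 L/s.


R = dP / flow
R = 8.8 / 0.9
R = 9.778 cmH2O/(L/s)


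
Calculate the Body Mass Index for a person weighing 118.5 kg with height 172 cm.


BMI = weight / height^2
height = 172 cm = 1.72 m
BMI = 118.5 / 1.72^2
BMI = 40.06 kg/m^2


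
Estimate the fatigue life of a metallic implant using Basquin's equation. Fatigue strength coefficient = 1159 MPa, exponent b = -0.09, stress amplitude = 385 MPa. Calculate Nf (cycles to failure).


sigma_a = sigma_f' * (2Nf)^b
2Nf = (sigma_a/sigma_f')^(1/b)
2Nf = (385/1159)^(1/-0.09)
2Nf = 207984.07
Nf = 1.04e+05


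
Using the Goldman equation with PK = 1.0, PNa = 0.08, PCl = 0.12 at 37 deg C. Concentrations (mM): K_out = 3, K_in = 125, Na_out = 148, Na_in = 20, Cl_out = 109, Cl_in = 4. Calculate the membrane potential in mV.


Vm = (RT/F)*ln((PK*Ko + PNa*Nao + PCl*Cli)/(PK*Ki + PNa*Nai + PCl*Clo))
Numer = 15.32, Denom = 139.68
Vm = -59.07 mV


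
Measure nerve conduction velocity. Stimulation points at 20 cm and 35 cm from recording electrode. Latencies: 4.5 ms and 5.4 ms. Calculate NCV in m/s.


Distance = (35 - 20) / 100 = 0.15 m
dt = (5.4 - 4.5) / 1000 = 9.0000e-04 s
NCV = dist / dt = 166.7 m/s


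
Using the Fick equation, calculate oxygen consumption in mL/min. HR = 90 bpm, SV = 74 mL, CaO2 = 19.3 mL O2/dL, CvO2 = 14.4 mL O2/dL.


CO = HR*SV = 90*74/1000 = 6.66 L/min
a-v O2 diff = 19.3 - 14.4 = 4.9 mL/dL
VO2 = CO * (CaO2-CvO2) * 10 dL/L
VO2 = 6.66 * 4.9 * 10
VO2 = 326.3 mL/min


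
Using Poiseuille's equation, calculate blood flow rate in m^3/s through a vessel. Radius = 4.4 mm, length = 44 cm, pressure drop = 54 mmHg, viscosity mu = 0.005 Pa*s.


Q = pi*r^4*dP / (8*mu*L)
r = 0.0044 m, L = 0.44 m
dP = 54 mmHg = 7199.388 Pa
Q = 4.8166e-04 m^3/s


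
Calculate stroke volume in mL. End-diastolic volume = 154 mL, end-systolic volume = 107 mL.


SV = EDV - ESV
SV = 154 - 107
SV = 47 mL


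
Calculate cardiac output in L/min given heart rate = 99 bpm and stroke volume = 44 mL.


CO = HR * SV
CO = 99 * 44 / 1000
CO = 4.356 L/min


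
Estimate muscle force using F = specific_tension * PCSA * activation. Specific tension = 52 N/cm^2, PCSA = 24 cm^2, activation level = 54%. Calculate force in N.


F = sigma * PCSA * activation
F = 52 * 24 * 0.54
F = 673.9 N


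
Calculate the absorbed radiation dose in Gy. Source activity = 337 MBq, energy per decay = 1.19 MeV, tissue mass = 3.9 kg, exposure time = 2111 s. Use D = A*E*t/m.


A = 337 MBq = 3.3700e+08 Bq
E = 1.19 MeV = 1.90638e-13 J
D = A*E*t/m = 3.3700e+08*1.90638e-13*2111/3.9
D = 0.03477 Gy


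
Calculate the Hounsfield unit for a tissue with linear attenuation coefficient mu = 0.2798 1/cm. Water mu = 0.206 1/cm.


HU = ((mu_tissue - mu_water) / mu_water) * 1000
HU = ((0.2798 - 0.206) / 0.206) * 1000
HU = 358.3


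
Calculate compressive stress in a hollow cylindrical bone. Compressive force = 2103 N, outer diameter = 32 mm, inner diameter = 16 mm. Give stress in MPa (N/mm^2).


A = pi*(r_o^2 - r_i^2)
r_o = 16 mm, r_i = 8 mm
A = 603.186 mm^2
sigma = F/A = 2103 / 603.186
sigma = 3.486 MPa


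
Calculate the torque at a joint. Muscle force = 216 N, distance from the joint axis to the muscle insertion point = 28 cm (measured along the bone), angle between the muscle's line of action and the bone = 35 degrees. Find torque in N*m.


Torque = F * d * sin(theta)   (moment arm = d*sin(theta))
d = 28 cm = 0.28 m
Torque = 216 * 0.28 * sin(35)
Torque = 34.69 N*m


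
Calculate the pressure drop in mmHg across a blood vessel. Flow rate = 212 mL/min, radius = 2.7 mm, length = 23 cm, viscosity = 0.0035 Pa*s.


dP = 8*mu*L*Q / (pi*r^4)
Q = 212 mL/min = 3.53333e-06 m^3/s
dP = 136.29 Pa = 136.29 / 133.322 mmHg = 1.022 mmHg


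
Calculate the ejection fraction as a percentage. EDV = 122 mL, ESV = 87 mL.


SV = EDV - ESV = 122 - 87 = 35 mL
EF = SV/EDV * 100 = 35/122 * 100
EF = 28.69%


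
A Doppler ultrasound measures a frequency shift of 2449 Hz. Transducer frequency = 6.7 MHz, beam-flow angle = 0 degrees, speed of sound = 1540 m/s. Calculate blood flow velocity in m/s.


v = fd * c / (2 * f0 * cos(theta))
v = 2449 * 1540 / (2 * 6.7000e+06 * cos(0))
v = 0.2815 m/s


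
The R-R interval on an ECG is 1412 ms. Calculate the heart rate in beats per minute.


HR = 60 / RR_interval(s)
RR = 1412 ms = 1.412 s
HR = 60 / 1.412 = 42.49 bpm


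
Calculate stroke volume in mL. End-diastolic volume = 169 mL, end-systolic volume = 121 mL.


SV = EDV - ESV
SV = 169 - 121
SV = 48 mL


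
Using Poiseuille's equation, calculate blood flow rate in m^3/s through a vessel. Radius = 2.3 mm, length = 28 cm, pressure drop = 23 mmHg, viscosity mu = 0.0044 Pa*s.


Q = pi*r^4*dP / (8*mu*L)
r = 0.0023 m, L = 0.28 m
dP = 23 mmHg = 3066.406 Pa
Q = 2.7352e-05 m^3/s


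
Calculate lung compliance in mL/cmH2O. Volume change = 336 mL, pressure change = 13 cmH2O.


C = dV / dP
C = 336 / 13
C = 25.85 mL/cmH2O


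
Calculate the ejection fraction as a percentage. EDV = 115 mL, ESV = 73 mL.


SV = EDV - ESV = 115 - 73 = 42 mL
EF = SV/EDV * 100 = 42/115 * 100
EF = 36.52%


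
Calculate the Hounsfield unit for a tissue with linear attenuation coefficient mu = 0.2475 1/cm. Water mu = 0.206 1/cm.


HU = ((mu_tissue - mu_water) / mu_water) * 1000
HU = ((0.2475 - 0.206) / 0.206) * 1000
HU = 201.5


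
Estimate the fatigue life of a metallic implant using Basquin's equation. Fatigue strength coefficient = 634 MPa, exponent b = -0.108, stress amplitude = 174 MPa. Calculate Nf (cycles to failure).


sigma_a = sigma_f' * (2Nf)^b
2Nf = (sigma_a/sigma_f')^(1/b)
2Nf = (174/634)^(1/-0.108)
2Nf = 158286.74
Nf = 7.914e+04


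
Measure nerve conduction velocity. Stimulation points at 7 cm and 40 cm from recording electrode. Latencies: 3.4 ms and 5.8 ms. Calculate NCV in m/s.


Distance = (40 - 7) / 100 = 0.33 m
dt = (5.8 - 3.4) / 1000 = 0.0024 s
NCV = dist / dt = 137.5 m/s


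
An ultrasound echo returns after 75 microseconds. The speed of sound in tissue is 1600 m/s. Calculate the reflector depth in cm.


depth = c * t / 2
t = 75 us = 7.5000e-05 s
depth = 1600 * 7.5000e-05 / 2
depth = 0.06 m = 6 cm


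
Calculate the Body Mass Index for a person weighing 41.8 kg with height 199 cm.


BMI = weight / height^2
height = 199 cm = 1.99 m
BMI = 41.8 / 1.99^2
BMI = 10.56 kg/m^2


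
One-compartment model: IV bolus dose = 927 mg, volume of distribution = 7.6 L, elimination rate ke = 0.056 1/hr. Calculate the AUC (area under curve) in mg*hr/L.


C0 = Dose/Vd = 927/7.6 = 121.974 mg/L
AUC = C0/ke = 121.974/0.056
AUC = 2178 mg*hr/L


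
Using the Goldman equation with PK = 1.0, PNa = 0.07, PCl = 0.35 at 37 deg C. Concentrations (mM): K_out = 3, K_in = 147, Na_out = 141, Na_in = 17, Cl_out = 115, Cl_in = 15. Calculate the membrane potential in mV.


Vm = (RT/F)*ln((PK*Ko + PNa*Nao + PCl*Cli)/(PK*Ki + PNa*Nai + PCl*Clo))
Numer = 18.12, Denom = 188.44
Vm = -62.58 mV


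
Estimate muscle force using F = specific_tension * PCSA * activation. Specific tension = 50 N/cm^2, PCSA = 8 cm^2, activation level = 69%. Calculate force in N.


F = sigma * PCSA * activation
F = 50 * 8 * 0.69
F = 276 N


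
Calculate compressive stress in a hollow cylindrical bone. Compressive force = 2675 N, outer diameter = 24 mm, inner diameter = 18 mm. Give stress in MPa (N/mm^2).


A = pi*(r_o^2 - r_i^2)
r_o = 12 mm, r_i = 9 mm
A = 197.92 mm^2
sigma = F/A = 2675 / 197.92
sigma = 13.52 MPa


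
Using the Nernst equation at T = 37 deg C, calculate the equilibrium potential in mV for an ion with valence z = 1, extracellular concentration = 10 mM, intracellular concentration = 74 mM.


E = (RT/(zF)) * ln(C_out/C_in)
T = 37 + 273.15 = 310.15 K
E = (8.314 * 310.15 / (1 * 96485)) * ln(10/74)
E = -53.49 mV


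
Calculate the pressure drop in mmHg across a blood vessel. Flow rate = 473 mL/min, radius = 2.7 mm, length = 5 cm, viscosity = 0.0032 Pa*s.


dP = 8*mu*L*Q / (pi*r^4)
Q = 473 mL/min = 7.88333e-06 m^3/s
dP = 60.4386 Pa = 60.4386 / 133.322 mmHg = 0.4533 mmHg


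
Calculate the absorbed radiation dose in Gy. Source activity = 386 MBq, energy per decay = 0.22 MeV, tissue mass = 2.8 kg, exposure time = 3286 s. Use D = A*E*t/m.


A = 386 MBq = 3.8600e+08 Bq
E = 0.22 MeV = 3.5244e-14 J
D = A*E*t/m = 3.8600e+08*3.5244e-14*3286/2.8
D = 0.01597 Gy


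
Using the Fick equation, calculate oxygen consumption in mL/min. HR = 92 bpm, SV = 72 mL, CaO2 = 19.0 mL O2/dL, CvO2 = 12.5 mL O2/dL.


CO = HR*SV = 92*72/1000 = 6.624 L/min
a-v O2 diff = 19.0 - 12.5 = 6.5 mL/dL
VO2 = CO * (CaO2-CvO2) * 10 dL/L
VO2 = 6.624 * 6.5 * 10
VO2 = 430.6 mL/min


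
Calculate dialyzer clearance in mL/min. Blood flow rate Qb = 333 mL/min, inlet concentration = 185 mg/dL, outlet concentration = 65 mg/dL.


K = Qb * (Cb_in - Cb_out) / Cb_in
K = 333 * (185 - 65) / 185
K = 216 mL/min


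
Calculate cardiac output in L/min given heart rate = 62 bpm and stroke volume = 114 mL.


CO = HR * SV
CO = 62 * 114 / 1000
CO = 7.068 L/min


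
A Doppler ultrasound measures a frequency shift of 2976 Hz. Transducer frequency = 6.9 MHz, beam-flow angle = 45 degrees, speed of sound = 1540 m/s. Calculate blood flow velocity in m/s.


v = fd * c / (2 * f0 * cos(theta))
v = 2976 * 1540 / (2 * 6.9000e+06 * cos(45))
v = 0.4697 m/s


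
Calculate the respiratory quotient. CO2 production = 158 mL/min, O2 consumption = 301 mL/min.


RQ = VCO2 / VO2
RQ = 158 / 301
RQ = 0.5249


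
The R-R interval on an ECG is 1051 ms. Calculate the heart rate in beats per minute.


HR = 60 / RR_interval(s)
RR = 1051 ms = 1.051 s
HR = 60 / 1.051 = 57.09 bpm


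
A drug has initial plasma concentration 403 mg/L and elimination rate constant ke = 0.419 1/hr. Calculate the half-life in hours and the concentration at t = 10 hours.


t_half = ln(2) / ke = 0.693147 / 0.419 = 1.654 hr
C(t) = C0 * exp(-ke*t) = 403 * exp(-0.419*10)
C(10) = 6.104 mg/L


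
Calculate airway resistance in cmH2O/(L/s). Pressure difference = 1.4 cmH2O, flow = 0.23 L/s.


R = dP / flow
R = 1.4 / 0.23
R = 6.087 cmH2O/(L/s)


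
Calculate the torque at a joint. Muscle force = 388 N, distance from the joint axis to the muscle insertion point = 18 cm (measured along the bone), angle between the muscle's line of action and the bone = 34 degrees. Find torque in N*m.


Torque = F * d * sin(theta)   (moment arm = d*sin(theta))
d = 18 cm = 0.18 m
Torque = 388 * 0.18 * sin(34)
Torque = 39.05 N*m


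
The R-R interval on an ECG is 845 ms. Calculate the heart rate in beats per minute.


HR = 60 / RR_interval(s)
RR = 845 ms = 0.845 s
HR = 60 / 0.845 = 71.01 bpm


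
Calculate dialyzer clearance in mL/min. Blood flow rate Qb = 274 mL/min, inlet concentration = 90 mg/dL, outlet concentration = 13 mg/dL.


K = Qb * (Cb_in - Cb_out) / Cb_in
K = 274 * (90 - 13) / 90
K = 234.4 mL/min


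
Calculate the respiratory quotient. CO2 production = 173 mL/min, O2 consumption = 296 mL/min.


RQ = VCO2 / VO2
RQ = 173 / 296
RQ = 0.5845


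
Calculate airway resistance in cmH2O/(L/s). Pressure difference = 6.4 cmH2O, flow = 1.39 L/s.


R = dP / flow
R = 6.4 / 1.39
R = 4.604 cmH2O/(L/s)


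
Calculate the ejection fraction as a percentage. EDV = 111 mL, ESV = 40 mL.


SV = EDV - ESV = 111 - 40 = 71 mL
EF = SV/EDV * 100 = 71/111 * 100
EF = 63.96%


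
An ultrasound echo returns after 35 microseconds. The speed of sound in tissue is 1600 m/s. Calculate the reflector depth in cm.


depth = c * t / 2
t = 35 us = 3.5000e-05 s
depth = 1600 * 3.5000e-05 / 2
depth = 0.028 m = 2.8 cm


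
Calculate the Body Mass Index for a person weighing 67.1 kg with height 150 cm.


BMI = weight / height^2
height = 150 cm = 1.5 m
BMI = 67.1 / 1.5^2
BMI = 29.82 kg/m^2


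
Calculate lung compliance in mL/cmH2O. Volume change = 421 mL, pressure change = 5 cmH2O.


C = dV / dP
C = 421 / 5
C = 84.2 mL/cmH2O


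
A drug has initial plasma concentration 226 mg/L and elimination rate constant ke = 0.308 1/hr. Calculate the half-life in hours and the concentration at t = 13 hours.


t_half = ln(2) / ke = 0.693147 / 0.308 = 2.25 hr
C(t) = C0 * exp(-ke*t) = 226 * exp(-0.308*13)
C(13) = 4.123 mg/L


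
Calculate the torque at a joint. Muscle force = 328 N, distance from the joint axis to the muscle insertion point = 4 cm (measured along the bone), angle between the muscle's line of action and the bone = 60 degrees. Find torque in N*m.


Torque = F * d * sin(theta)   (moment arm = d*sin(theta))
d = 4 cm = 0.04 m
Torque = 328 * 0.04 * sin(60)
Torque = 11.36 N*m


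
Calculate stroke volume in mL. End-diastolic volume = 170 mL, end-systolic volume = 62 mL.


SV = EDV - ESV
SV = 170 - 62
SV = 108 mL


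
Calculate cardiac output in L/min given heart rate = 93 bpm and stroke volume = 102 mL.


CO = HR * SV
CO = 93 * 102 / 1000
CO = 9.486 L/min


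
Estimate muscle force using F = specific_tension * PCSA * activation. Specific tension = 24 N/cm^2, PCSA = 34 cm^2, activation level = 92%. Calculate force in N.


F = sigma * PCSA * activation
F = 24 * 34 * 0.92
F = 750.7 N


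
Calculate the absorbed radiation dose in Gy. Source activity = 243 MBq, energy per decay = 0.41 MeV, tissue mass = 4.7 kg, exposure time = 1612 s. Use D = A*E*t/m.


A = 243 MBq = 2.4300e+08 Bq
E = 0.41 MeV = 6.5682e-14 J
D = A*E*t/m = 2.4300e+08*6.5682e-14*1612/4.7
D = 0.005474 Gy


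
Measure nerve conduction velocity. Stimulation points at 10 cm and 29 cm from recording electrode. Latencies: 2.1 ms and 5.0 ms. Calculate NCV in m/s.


Distance = (29 - 10) / 100 = 0.19 m
dt = (5.0 - 2.1) / 1000 = 0.0029 s
NCV = dist / dt = 65.52 m/s


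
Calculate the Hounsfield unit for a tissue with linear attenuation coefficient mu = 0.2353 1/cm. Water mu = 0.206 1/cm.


HU = ((mu_tissue - mu_water) / mu_water) * 1000
HU = ((0.2353 - 0.206) / 0.206) * 1000
HU = 142.2


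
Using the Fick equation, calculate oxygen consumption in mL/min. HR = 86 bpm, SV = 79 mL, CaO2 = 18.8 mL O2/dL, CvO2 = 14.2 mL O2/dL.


CO = HR*SV = 86*79/1000 = 6.794 L/min
a-v O2 diff = 18.8 - 14.2 = 4.6 mL/dL
VO2 = CO * (CaO2-CvO2) * 10 dL/L
VO2 = 6.794 * 4.6 * 10
VO2 = 312.5 mL/min


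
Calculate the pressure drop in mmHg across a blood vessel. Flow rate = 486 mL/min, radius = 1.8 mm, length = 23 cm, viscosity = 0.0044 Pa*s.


dP = 8*mu*L*Q / (pi*r^4)
Q = 486 mL/min = 8.1e-06 m^3/s
dP = 1988.45 Pa = 1988.45 / 133.322 mmHg = 14.91 mmHg


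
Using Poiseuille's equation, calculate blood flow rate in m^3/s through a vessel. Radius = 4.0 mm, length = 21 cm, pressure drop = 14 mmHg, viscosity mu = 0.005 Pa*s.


Q = pi*r^4*dP / (8*mu*L)
r = 0.004 m, L = 0.21 m
dP = 14 mmHg = 1866.508 Pa
Q = 1.7871e-04 m^3/s


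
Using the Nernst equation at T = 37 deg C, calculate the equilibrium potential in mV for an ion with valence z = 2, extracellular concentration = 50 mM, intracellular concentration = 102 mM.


E = (RT/(zF)) * ln(C_out/C_in)
T = 37 + 273.15 = 310.15 K
E = (8.314 * 310.15 / (2 * 96485)) * ln(50/102)
E = -9.527 mV


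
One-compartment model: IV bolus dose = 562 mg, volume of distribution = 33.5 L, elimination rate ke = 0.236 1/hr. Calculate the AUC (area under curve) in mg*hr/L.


C0 = Dose/Vd = 562/33.5 = 16.7761 mg/L
AUC = C0/ke = 16.7761/0.236
AUC = 71.09 mg*hr/L


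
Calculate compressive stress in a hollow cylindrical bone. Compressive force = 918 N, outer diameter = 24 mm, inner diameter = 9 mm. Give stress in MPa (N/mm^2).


A = pi*(r_o^2 - r_i^2)
r_o = 12 mm, r_i = 4.5 mm
A = 388.772 mm^2
sigma = F/A = 918 / 388.772
sigma = 2.361 MPa


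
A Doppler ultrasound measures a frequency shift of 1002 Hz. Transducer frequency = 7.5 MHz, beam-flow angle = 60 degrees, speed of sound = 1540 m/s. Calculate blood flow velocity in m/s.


v = fd * c / (2 * f0 * cos(theta))
v = 1002 * 1540 / (2 * 7.5000e+06 * cos(60))
v = 0.2057 m/s


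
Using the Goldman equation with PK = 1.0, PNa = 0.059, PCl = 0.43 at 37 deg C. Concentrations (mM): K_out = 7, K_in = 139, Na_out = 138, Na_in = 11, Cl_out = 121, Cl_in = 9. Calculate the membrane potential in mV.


Vm = (RT/F)*ln((PK*Ko + PNa*Nao + PCl*Cli)/(PK*Ki + PNa*Nai + PCl*Clo))
Numer = 19.012, Denom = 191.679
Vm = -61.76 mV


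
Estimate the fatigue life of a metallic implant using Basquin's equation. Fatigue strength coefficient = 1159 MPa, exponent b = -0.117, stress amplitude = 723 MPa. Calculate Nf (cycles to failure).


sigma_a = sigma_f' * (2Nf)^b
2Nf = (sigma_a/sigma_f')^(1/b)
2Nf = (723/1159)^(1/-0.117)
2Nf = 56.450508
Nf = 28.23


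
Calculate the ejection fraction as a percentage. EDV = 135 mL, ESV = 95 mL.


SV = EDV - ESV = 135 - 95 = 40 mL
EF = SV/EDV * 100 = 40/135 * 100
EF = 29.63%


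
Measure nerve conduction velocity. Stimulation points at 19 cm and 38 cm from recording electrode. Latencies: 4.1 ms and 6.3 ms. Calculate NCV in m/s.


Distance = (38 - 19) / 100 = 0.19 m
dt = (6.3 - 4.1) / 1000 = 0.0022 s
NCV = dist / dt = 86.36 m/s


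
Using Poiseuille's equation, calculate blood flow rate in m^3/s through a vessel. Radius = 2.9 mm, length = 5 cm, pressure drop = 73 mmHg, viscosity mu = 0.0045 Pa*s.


Q = pi*r^4*dP / (8*mu*L)
r = 0.0029 m, L = 0.05 m
dP = 73 mmHg = 9732.506 Pa
Q = 0.001201 m^3/s


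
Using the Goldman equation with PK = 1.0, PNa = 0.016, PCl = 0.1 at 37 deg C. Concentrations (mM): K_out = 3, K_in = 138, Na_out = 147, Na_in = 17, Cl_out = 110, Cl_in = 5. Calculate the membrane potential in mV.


Vm = (RT/F)*ln((PK*Ko + PNa*Nao + PCl*Cli)/(PK*Ki + PNa*Nai + PCl*Clo))
Numer = 5.852, Denom = 149.272
Vm = -86.56 mV


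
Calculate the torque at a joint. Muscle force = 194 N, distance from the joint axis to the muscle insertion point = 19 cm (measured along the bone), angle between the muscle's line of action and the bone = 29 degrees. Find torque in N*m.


Torque = F * d * sin(theta)   (moment arm = d*sin(theta))
d = 19 cm = 0.19 m
Torque = 194 * 0.19 * sin(29)
Torque = 17.87 N*m


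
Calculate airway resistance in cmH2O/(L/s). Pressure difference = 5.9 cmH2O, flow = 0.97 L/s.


R = dP / flow
R = 5.9 / 0.97
R = 6.082 cmH2O/(L/s)


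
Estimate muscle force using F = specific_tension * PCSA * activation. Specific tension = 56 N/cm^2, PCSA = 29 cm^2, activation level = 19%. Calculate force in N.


F = sigma * PCSA * activation
F = 56 * 29 * 0.19
F = 308.6 N


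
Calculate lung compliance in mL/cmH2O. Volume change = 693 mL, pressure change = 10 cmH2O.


C = dV / dP
C = 693 / 10
C = 69.3 mL/cmH2O


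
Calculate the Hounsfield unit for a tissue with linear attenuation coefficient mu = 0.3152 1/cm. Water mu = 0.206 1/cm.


HU = ((mu_tissue - mu_water) / mu_water) * 1000
HU = ((0.3152 - 0.206) / 0.206) * 1000
HU = 530.1


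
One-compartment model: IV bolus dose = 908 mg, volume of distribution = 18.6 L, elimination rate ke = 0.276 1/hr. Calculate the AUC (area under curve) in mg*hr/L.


C0 = Dose/Vd = 908/18.6 = 48.8172 mg/L
AUC = C0/ke = 48.8172/0.276
AUC = 176.9 mg*hr/L


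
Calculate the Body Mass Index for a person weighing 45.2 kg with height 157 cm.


BMI = weight / height^2
height = 157 cm = 1.57 m
BMI = 45.2 / 1.57^2
BMI = 18.34 kg/m^2


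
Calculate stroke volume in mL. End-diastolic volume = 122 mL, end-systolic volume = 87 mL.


SV = EDV - ESV
SV = 122 - 87
SV = 35 mL


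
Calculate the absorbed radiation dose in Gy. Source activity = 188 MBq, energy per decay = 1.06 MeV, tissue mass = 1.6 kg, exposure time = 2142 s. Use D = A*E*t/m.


A = 188 MBq = 1.8800e+08 Bq
E = 1.06 MeV = 1.69812e-13 J
D = A*E*t/m = 1.8800e+08*1.69812e-13*2142/1.6
D = 0.04274 Gy


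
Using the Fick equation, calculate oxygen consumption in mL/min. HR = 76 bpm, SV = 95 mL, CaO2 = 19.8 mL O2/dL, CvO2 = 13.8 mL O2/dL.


CO = HR*SV = 76*95/1000 = 7.22 L/min
a-v O2 diff = 19.8 - 13.8 = 6 mL/dL
VO2 = CO * (CaO2-CvO2) * 10 dL/L
VO2 = 7.22 * 6 * 10
VO2 = 433.2 mL/min


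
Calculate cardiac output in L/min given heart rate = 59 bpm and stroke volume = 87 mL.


CO = HR * SV
CO = 59 * 87 / 1000
CO = 5.133 L/min


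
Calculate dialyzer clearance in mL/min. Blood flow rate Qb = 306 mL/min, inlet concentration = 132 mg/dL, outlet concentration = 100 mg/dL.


K = Qb * (Cb_in - Cb_out) / Cb_in
K = 306 * (132 - 100) / 132
K = 74.18 mL/min


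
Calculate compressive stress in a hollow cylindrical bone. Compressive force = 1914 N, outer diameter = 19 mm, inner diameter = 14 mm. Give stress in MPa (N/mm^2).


A = pi*(r_o^2 - r_i^2)
r_o = 9.5 mm, r_i = 7 mm
A = 129.591 mm^2
sigma = F/A = 1914 / 129.591
sigma = 14.77 MPa


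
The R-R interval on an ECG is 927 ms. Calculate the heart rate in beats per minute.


HR = 60 / RR_interval(s)
RR = 927 ms = 0.927 s
HR = 60 / 0.927 = 64.72 bpm


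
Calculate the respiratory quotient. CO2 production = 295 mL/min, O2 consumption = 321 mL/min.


RQ = VCO2 / VO2
RQ = 295 / 321
RQ = 0.919


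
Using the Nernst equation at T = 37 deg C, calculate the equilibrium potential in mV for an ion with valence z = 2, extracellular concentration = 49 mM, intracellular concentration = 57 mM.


E = (RT/(zF)) * ln(C_out/C_in)
T = 37 + 273.15 = 310.15 K
E = (8.314 * 310.15 / (2 * 96485)) * ln(49/57)
E = -2.021 mV


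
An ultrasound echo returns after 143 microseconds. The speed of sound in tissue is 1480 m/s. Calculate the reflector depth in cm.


depth = c * t / 2
t = 143 us = 1.4300e-04 s
depth = 1480 * 1.4300e-04 / 2
depth = 0.10582 m = 10.582 cm


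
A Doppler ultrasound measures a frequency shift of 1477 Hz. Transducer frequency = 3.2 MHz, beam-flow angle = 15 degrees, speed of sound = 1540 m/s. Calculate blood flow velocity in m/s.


v = fd * c / (2 * f0 * cos(theta))
v = 1477 * 1540 / (2 * 3.2000e+06 * cos(15))
v = 0.3679 m/s


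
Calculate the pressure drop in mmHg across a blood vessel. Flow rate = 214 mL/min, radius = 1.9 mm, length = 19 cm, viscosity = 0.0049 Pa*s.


dP = 8*mu*L*Q / (pi*r^4)
Q = 214 mL/min = 3.56667e-06 m^3/s
dP = 648.841 Pa = 648.841 / 133.322 mmHg = 4.867 mmHg


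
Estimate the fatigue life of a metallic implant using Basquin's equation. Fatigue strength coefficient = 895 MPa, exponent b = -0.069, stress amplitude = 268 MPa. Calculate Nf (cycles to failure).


sigma_a = sigma_f' * (2Nf)^b
2Nf = (sigma_a/sigma_f')^(1/b)
2Nf = (268/895)^(1/-0.069)
2Nf = 38876276
Nf = 1.9438e+07


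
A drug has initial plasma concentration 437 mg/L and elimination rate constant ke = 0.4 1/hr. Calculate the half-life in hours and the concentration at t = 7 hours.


t_half = ln(2) / ke = 0.693147 / 0.4 = 1.733 hr
C(t) = C0 * exp(-ke*t) = 437 * exp(-0.4*7)
C(7) = 26.57 mg/L


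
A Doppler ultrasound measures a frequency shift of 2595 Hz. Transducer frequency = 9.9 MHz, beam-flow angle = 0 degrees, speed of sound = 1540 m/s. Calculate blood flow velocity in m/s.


v = fd * c / (2 * f0 * cos(theta))
v = 2595 * 1540 / (2 * 9.9000e+06 * cos(0))
v = 0.2018 m/s


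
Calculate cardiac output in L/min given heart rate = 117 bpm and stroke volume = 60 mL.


CO = HR * SV
CO = 117 * 60 / 1000
CO = 7.02 L/min


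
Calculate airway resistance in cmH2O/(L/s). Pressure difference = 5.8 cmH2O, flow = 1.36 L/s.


R = dP / flow
R = 5.8 / 1.36
R = 4.265 cmH2O/(L/s)


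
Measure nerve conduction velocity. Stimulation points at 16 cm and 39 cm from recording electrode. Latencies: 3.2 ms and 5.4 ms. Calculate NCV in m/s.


Distance = (39 - 16) / 100 = 0.23 m
dt = (5.4 - 3.2) / 1000 = 0.0022 s
NCV = dist / dt = 104.5 m/s


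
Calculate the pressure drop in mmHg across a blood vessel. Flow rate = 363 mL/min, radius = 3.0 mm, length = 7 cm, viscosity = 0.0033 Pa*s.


dP = 8*mu*L*Q / (pi*r^4)
Q = 363 mL/min = 6.05e-06 m^3/s
dP = 43.9362 Pa = 43.9362 / 133.322 mmHg = 0.3295 mmHg


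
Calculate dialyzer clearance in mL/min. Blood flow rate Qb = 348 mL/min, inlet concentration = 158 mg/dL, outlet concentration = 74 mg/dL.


K = Qb * (Cb_in - Cb_out) / Cb_in
K = 348 * (158 - 74) / 158
K = 185 mL/min


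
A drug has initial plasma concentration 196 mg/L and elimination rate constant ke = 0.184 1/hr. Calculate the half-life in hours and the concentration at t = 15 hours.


t_half = ln(2) / ke = 0.693147 / 0.184 = 3.767 hr
C(t) = C0 * exp(-ke*t) = 196 * exp(-0.184*15)
C(15) = 12.41 mg/L


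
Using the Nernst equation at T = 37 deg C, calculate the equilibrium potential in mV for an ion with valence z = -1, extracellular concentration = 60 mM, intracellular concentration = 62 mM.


E = (RT/(zF)) * ln(C_out/C_in)
T = 37 + 273.15 = 310.15 K
E = (8.314 * 310.15 / (-1 * 96485)) * ln(60/62)
E = 0.8763 mV


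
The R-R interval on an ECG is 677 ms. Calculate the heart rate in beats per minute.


HR = 60 / RR_interval(s)
RR = 677 ms = 0.677 s
HR = 60 / 0.677 = 88.63 bpm


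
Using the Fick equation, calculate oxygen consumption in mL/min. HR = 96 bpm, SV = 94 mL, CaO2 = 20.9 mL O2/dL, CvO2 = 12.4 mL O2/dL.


CO = HR*SV = 96*94/1000 = 9.024 L/min
a-v O2 diff = 20.9 - 12.4 = 8.5 mL/dL
VO2 = CO * (CaO2-CvO2) * 10 dL/L
VO2 = 9.024 * 8.5 * 10
VO2 = 767 mL/min


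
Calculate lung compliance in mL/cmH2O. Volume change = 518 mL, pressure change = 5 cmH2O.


C = dV / dP
C = 518 / 5
C = 103.6 mL/cmH2O


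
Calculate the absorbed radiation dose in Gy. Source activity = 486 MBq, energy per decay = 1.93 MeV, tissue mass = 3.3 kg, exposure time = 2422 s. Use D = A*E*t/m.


A = 486 MBq = 4.8600e+08 Bq
E = 1.93 MeV = 3.09186e-13 J
D = A*E*t/m = 4.8600e+08*3.09186e-13*2422/3.3
D = 0.1103 Gy


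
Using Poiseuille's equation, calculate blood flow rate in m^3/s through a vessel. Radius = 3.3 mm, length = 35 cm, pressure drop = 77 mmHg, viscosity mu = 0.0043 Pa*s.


Q = pi*r^4*dP / (8*mu*L)
r = 0.0033 m, L = 0.35 m
dP = 77 mmHg = 10265.794 Pa
Q = 3.1767e-04 m^3/s


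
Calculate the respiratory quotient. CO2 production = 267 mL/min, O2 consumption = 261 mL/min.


RQ = VCO2 / VO2
RQ = 267 / 261
RQ = 1.023


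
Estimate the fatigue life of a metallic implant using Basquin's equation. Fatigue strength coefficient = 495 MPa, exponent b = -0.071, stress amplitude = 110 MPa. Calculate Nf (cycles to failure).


sigma_a = sigma_f' * (2Nf)^b
2Nf = (sigma_a/sigma_f')^(1/b)
2Nf = (110/495)^(1/-0.071)
2Nf = 1.5855365e+09
Nf = 7.9277e+08


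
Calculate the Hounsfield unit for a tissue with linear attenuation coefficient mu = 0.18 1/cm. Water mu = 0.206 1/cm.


HU = ((mu_tissue - mu_water) / mu_water) * 1000
HU = ((0.18 - 0.206) / 0.206) * 1000
HU = -126.2


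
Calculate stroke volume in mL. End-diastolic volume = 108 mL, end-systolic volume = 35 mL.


SV = EDV - ESV
SV = 108 - 35
SV = 73 mL


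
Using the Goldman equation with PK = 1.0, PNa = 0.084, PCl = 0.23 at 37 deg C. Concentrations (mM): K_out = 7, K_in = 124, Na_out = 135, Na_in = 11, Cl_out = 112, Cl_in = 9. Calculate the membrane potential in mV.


Vm = (RT/F)*ln((PK*Ko + PNa*Nao + PCl*Cli)/(PK*Ki + PNa*Nai + PCl*Clo))
Numer = 20.41, Denom = 150.684
Vm = -53.43 mV


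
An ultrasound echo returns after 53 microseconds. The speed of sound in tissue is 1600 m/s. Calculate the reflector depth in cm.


depth = c * t / 2
t = 53 us = 5.3000e-05 s
depth = 1600 * 5.3000e-05 / 2
depth = 0.0424 m = 4.24 cm


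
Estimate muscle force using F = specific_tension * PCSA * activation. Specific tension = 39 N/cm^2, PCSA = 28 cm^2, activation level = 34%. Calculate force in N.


F = sigma * PCSA * activation
F = 39 * 28 * 0.34
F = 371.3 N


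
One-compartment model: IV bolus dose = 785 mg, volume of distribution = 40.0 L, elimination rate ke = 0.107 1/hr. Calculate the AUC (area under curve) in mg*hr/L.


C0 = Dose/Vd = 785/40.0 = 19.625 mg/L
AUC = C0/ke = 19.625/0.107
AUC = 183.4 mg*hr/L


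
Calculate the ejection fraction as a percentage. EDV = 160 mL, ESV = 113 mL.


SV = EDV - ESV = 160 - 113 = 47 mL
EF = SV/EDV * 100 = 47/160 * 100
EF = 29.38%


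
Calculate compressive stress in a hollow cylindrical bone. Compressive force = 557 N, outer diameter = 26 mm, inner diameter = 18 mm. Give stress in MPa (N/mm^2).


A = pi*(r_o^2 - r_i^2)
r_o = 13 mm, r_i = 9 mm
A = 276.46 mm^2
sigma = F/A = 557 / 276.46
sigma = 2.015 MPa


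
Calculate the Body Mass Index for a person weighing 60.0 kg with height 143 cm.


BMI = weight / height^2
height = 143 cm = 1.43 m
BMI = 60.0 / 1.43^2
BMI = 29.34 kg/m^2


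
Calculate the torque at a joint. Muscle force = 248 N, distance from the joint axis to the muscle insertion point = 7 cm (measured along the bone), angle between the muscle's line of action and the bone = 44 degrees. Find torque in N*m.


Torque = F * d * sin(theta)   (moment arm = d*sin(theta))
d = 7 cm = 0.07 m
Torque = 248 * 0.07 * sin(44)
Torque = 12.06 N*m


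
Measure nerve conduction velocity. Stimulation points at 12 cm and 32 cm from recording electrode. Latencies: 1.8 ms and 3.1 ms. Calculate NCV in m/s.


Distance = (32 - 12) / 100 = 0.2 m
dt = (3.1 - 1.8) / 1000 = 0.0013 s
NCV = dist / dt = 153.8 m/s


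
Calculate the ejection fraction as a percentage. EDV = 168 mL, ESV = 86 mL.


SV = EDV - ESV = 168 - 86 = 82 mL
EF = SV/EDV * 100 = 82/168 * 100
EF = 48.81%


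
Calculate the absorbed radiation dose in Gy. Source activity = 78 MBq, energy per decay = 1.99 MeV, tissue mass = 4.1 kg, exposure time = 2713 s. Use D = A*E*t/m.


A = 78 MBq = 7.8000e+07 Bq
E = 1.99 MeV = 3.18798e-13 J
D = A*E*t/m = 7.8000e+07*3.18798e-13*2713/4.1
D = 0.01645 Gy


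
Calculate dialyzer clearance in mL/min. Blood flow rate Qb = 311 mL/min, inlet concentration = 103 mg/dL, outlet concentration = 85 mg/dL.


K = Qb * (Cb_in - Cb_out) / Cb_in
K = 311 * (103 - 85) / 103
K = 54.35 mL/min


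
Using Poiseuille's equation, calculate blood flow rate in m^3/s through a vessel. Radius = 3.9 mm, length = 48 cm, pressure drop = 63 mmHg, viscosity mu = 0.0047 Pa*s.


Q = pi*r^4*dP / (8*mu*L)
r = 0.0039 m, L = 0.48 m
dP = 63 mmHg = 8399.286 Pa
Q = 3.3824e-04 m^3/s


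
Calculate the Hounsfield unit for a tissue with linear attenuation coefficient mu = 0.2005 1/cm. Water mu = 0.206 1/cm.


HU = ((mu_tissue - mu_water) / mu_water) * 1000
HU = ((0.2005 - 0.206) / 0.206) * 1000
HU = -26.7


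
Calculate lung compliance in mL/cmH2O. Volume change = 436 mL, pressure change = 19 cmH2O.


C = dV / dP
C = 436 / 19
C = 22.95 mL/cmH2O


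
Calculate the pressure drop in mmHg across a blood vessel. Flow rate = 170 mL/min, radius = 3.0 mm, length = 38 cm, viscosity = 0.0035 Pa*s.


dP = 8*mu*L*Q / (pi*r^4)
Q = 170 mL/min = 2.83333e-06 m^3/s
dP = 118.469 Pa = 118.469 / 133.322 mmHg = 0.8886 mmHg


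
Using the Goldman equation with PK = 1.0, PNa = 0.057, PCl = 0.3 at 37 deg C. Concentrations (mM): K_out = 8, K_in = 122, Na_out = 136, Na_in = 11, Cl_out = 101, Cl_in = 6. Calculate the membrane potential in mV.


Vm = (RT/F)*ln((PK*Ko + PNa*Nao + PCl*Cli)/(PK*Ki + PNa*Nai + PCl*Clo))
Numer = 17.552, Denom = 152.927
Vm = -57.85 mV


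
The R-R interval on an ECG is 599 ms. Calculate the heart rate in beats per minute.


HR = 60 / RR_interval(s)
RR = 599 ms = 0.599 s
HR = 60 / 0.599 = 100.2 bpm


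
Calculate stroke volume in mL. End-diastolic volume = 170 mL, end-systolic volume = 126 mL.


SV = EDV - ESV
SV = 170 - 126
SV = 44 mL


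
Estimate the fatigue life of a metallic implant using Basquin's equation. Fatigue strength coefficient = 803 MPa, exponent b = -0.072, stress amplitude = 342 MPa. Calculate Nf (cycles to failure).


sigma_a = sigma_f' * (2Nf)^b
2Nf = (sigma_a/sigma_f')^(1/b)
2Nf = (342/803)^(1/-0.072)
2Nf = 140755.2
Nf = 7.038e+04


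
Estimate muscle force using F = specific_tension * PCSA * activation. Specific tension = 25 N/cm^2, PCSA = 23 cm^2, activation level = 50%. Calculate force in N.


F = sigma * PCSA * activation
F = 25 * 23 * 0.5
F = 287.5 N


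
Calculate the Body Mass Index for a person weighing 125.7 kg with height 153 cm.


BMI = weight / height^2
height = 153 cm = 1.53 m
BMI = 125.7 / 1.53^2
BMI = 53.7 kg/m^2


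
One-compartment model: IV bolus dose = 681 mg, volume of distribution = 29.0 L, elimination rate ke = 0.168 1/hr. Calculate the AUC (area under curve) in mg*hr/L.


C0 = Dose/Vd = 681/29.0 = 23.4828 mg/L
AUC = C0/ke = 23.4828/0.168
AUC = 139.8 mg*hr/L


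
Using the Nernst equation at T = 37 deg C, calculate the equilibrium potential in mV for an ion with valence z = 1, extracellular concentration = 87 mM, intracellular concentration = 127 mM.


E = (RT/(zF)) * ln(C_out/C_in)
T = 37 + 273.15 = 310.15 K
E = (8.314 * 310.15 / (1 * 96485)) * ln(87/127)
E = -10.11 mV


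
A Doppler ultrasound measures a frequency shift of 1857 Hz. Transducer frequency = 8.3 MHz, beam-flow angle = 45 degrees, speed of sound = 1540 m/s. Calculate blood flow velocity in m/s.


v = fd * c / (2 * f0 * cos(theta))
v = 1857 * 1540 / (2 * 8.3000e+06 * cos(45))
v = 0.2436 m/s


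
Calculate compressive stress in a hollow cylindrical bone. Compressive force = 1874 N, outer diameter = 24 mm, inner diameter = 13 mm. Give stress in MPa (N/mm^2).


A = pi*(r_o^2 - r_i^2)
r_o = 12 mm, r_i = 6.5 mm
A = 319.657 mm^2
sigma = F/A = 1874 / 319.657
sigma = 5.863 MPa


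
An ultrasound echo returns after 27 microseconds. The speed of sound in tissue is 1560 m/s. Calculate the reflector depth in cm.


depth = c * t / 2
t = 27 us = 2.7000e-05 s
depth = 1560 * 2.7000e-05 / 2
depth = 0.02106 m = 2.106 cm


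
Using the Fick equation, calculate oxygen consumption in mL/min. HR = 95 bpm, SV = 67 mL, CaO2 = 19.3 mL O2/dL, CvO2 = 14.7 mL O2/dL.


CO = HR*SV = 95*67/1000 = 6.365 L/min
a-v O2 diff = 19.3 - 14.7 = 4.6 mL/dL
VO2 = CO * (CaO2-CvO2) * 10 dL/L
VO2 = 6.365 * 4.6 * 10
VO2 = 292.8 mL/min


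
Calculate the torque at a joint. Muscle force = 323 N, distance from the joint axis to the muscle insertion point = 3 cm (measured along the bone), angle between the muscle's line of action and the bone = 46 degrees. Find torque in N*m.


Torque = F * d * sin(theta)   (moment arm = d*sin(theta))
d = 3 cm = 0.03 m
Torque = 323 * 0.03 * sin(46)
Torque = 6.97 N*m


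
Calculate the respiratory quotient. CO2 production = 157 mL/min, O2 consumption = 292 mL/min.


RQ = VCO2 / VO2
RQ = 157 / 292
RQ = 0.5377


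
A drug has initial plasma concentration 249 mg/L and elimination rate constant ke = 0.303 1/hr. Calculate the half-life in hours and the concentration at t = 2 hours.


t_half = ln(2) / ke = 0.693147 / 0.303 = 2.288 hr
C(t) = C0 * exp(-ke*t) = 249 * exp(-0.303*2)
C(2) = 135.8 mg/L


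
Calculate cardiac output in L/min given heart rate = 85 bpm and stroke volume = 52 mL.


CO = HR * SV
CO = 85 * 52 / 1000
CO = 4.42 L/min


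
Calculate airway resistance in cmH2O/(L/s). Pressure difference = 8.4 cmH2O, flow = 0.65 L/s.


R = dP / flow
R = 8.4 / 0.65
R = 12.92 cmH2O/(L/s)


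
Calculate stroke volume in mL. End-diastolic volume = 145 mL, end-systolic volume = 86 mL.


SV = EDV - ESV
SV = 145 - 86
SV = 59 mL


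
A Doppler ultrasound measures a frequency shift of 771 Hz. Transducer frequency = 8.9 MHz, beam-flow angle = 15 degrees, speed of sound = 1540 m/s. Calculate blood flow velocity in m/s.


v = fd * c / (2 * f0 * cos(theta))
v = 771 * 1540 / (2 * 8.9000e+06 * cos(15))
v = 0.06906 m/s


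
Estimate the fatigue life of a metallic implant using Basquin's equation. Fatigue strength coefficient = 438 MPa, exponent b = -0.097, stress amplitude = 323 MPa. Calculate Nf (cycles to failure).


sigma_a = sigma_f' * (2Nf)^b
2Nf = (sigma_a/sigma_f')^(1/b)
2Nf = (323/438)^(1/-0.097)
2Nf = 23.100672
Nf = 11.55


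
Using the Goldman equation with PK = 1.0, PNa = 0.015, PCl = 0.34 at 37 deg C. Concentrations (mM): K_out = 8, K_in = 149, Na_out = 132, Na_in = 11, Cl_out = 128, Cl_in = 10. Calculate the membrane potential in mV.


Vm = (RT/F)*ln((PK*Ko + PNa*Nao + PCl*Cli)/(PK*Ki + PNa*Nai + PCl*Clo))
Numer = 13.38, Denom = 192.685
Vm = -71.28 mV


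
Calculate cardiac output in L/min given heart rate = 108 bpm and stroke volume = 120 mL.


CO = HR * SV
CO = 108 * 120 / 1000
CO = 12.96 L/min
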